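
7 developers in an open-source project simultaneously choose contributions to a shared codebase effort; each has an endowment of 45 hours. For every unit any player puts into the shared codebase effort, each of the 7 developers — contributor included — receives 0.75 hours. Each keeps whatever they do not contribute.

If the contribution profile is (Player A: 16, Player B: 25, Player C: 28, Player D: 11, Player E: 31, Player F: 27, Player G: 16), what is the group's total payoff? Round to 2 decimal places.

969.50 hours

Total contributed: 16 + 25 + 28 + 11 + 31 + 27 + 16 = 154; total kept: 7 × 45 − 154 = 161.
The shared codebase effort pays out 0.75 × 7 × 154 = 808.50 in aggregate.
Group total = 161 + 808.50 = 969.50.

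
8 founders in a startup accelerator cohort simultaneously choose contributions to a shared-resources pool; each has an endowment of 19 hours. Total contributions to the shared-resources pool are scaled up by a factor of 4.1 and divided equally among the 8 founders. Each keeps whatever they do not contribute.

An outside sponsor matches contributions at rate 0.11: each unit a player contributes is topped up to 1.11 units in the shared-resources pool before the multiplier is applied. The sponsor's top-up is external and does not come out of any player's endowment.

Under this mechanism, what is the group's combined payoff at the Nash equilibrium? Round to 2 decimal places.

With the mechanism, a contributed unit returns 4.1 × 1.11 / 8 = 0.5689 per unit of net cost — still below 1 — so contributing 0 remains dominant for every player.
Everyone keeps their endowment and the group total is 8 × 19 = 152.

152.00 hours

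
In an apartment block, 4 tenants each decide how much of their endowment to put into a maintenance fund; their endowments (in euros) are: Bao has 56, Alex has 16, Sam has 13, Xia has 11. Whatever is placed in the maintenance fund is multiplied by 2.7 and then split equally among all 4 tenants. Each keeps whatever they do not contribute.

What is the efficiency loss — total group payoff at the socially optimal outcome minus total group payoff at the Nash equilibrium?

163.20 euros

The private return per contributed unit is 2.7/4 = 0.6750 < 1 for every player regardless of endowment, so the Nash equilibrium is zero contribution and the group total is Σ E_j = 56 + 16 + 13 + 11 = 96.
Each contributed unit returns 2.700 to the group, so the social optimum is full contribution by everyone: group total = 2.700 × 96 = 259.20.
Efficiency loss = (2.700 − 1) × 96 = 163.20.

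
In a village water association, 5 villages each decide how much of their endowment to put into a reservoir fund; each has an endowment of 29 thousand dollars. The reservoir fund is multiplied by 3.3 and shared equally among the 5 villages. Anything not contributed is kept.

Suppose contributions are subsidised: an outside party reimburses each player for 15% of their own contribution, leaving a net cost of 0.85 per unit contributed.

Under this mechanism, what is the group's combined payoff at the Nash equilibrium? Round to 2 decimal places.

The effective private return is (3.3/5) / 0.85 = 0.7765, which is still under 1, so the mechanism doesn't change anyone's dominant strategy: zero contribution.
At the Nash equilibrium no one contributes; group total payoff = 5 × 29 = 145.

145.00 thousand dollars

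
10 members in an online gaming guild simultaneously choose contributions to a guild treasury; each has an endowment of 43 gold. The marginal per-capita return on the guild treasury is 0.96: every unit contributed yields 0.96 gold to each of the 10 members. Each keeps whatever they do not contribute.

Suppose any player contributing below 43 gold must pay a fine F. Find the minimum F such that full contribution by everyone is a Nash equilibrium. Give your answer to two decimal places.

1.72 gold

Given the others contribute fully, the best deviation is to contribute 0 (any partial contribution still incurs the fine and gives up units whose private return 0.96 is below 1).
Deviating from 43 to 0 saves 43 gold but forfeits the deviator's share of the drop in the guild treasury: 0.96 × 43 = 41.28.
So the deviation gain is 43 − 41.28 = 1.72, and the fine must be at least 1.72 gold to wipe it out.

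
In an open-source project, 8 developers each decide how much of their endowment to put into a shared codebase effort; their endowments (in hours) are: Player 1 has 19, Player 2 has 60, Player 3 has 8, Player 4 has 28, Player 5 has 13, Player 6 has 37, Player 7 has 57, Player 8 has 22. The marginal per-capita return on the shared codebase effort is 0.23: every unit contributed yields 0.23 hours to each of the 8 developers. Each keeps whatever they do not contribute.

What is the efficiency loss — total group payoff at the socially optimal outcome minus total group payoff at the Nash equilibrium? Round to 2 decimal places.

204.96 hours

The private return per contributed unit is 0.23 < 1 for everyone, so the Nash equilibrium is zero contribution and the group total is Σ E_j = 19 + 60 + 8 + 28 + 13 + 37 + 57 + 22 = 244.
Each contributed unit returns 1.840 to the group, so the social optimum is full contribution by everyone: group total = 1.840 × 244 = 448.96.
Efficiency loss = (1.840 − 1) × 244 = 204.96.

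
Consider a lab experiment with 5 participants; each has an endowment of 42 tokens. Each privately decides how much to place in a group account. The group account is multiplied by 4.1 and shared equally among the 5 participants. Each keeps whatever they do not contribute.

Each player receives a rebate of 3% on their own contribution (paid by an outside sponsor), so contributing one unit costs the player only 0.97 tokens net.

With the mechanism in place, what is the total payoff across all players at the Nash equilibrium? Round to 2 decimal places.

Even with the mechanism, each unit contributed returns only (4.1/5) / 0.97 = 0.8454 per unit of net cost, so contributing nothing is still dominant.
Everyone keeps their endowment and the group total is 5 × 42 = 210.

210.00 tokens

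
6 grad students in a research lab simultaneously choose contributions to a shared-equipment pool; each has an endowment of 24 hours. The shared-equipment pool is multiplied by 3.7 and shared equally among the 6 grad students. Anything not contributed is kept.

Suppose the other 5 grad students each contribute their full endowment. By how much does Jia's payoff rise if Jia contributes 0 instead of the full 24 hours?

Switching from a contribution of 24 to 0 lets Jia keep an extra 24 hours, but lowers the shared-equipment pool by 24, which costs Jia their own share of that drop: 3.7/6 × 24 = 14.80.
Net gain = 24 − 14.80 = 9.20. The private return per contributed unit (0.6167) is below 1, so free-riding is indeed the best response regardless of what the others do.

9.20 hours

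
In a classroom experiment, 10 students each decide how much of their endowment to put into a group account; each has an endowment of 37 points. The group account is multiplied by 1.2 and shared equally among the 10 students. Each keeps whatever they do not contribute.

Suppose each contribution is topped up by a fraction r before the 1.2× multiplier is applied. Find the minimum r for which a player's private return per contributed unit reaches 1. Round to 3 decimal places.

With matching at rate r, one contributed unit becomes (1 + r) in the group account and returns 1.2 × (1 + r) / 10 to the contributor.
Setting this equal to 1: 1 + r = 10/1.2 = 8.3333.
So the minimum matching rate is r = 8.3333 − 1 = 7.333.

7.333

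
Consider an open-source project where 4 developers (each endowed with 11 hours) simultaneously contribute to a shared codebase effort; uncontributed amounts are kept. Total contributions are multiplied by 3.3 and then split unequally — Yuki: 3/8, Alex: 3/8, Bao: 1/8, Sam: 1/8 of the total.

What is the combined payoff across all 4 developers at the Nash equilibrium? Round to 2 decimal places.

A player with share s gets back 3.3·s per unit contributed, so full contribution is dominant for anyone with s > 1/3.3 = 0.3030 and zero contribution is dominant for anyone below.
Yuki and Alex are above the threshold, contributing 11 each; the remaining 2 contribute 0. Total contributed: 22.
The shared codebase effort pays out 3.3 × 22 = 72.60 in total (split across the unequal shares, but the aggregate is all that matters for the group sum).
The 2 free-riders keep 11 each, adding 22. Group total = 22 + 72.60 = 94.60.

94.60 hours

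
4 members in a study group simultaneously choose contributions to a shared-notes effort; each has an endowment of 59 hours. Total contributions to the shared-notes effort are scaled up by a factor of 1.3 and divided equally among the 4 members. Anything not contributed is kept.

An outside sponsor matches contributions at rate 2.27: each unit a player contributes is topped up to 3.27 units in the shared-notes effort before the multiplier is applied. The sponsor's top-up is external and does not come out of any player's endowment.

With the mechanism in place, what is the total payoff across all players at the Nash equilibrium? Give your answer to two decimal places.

1003.24 hours

The effective private return per unit is now 1.3 × 3.27 / 4 = 1.0628 > 1, so every player's dominant strategy flips to full contribution.
So the Nash equilibrium is full contribution by all 4; the group earns 1.3 × 3.27 × 236 = 1003.24.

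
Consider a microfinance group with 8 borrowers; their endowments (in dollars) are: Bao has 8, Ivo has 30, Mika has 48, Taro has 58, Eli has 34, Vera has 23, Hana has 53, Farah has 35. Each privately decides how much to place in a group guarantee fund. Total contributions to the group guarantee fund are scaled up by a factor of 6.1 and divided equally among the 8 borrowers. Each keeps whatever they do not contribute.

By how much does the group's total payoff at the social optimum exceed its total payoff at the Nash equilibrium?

The private return per contributed unit is 6.1/8 = 0.7625 < 1 for every player regardless of endowment, so the Nash equilibrium is zero contribution and the group total is Σ E_j = 8 + 30 + 48 + 58 + 34 + 23 + 53 + 35 = 289.
Each contributed unit returns 6.100 to the group, so the social optimum is full contribution by everyone: group total = 6.100 × 289 = 1762.90.
Efficiency loss = (6.100 − 1) × 289 = 1473.90.

1473.90 dollars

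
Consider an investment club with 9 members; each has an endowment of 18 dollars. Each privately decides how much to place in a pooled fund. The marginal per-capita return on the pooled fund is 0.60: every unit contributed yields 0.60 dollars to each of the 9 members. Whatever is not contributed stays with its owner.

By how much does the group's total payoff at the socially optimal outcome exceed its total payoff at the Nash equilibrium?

The private return per contributed unit is 0.60 < 1, so contributing 0 is dominant for every player. At the Nash equilibrium everyone keeps their 18, and the group total is 9 × 18 = 162.
Each contributed unit returns 5.400 to the group as a whole (0.60 to each of 9 players), which exceeds 1, so the social optimum is full contribution: group total = 5.400 × 162 = 874.80.
Efficiency loss = 874.80 − 162 = 712.80.

712.80 dollars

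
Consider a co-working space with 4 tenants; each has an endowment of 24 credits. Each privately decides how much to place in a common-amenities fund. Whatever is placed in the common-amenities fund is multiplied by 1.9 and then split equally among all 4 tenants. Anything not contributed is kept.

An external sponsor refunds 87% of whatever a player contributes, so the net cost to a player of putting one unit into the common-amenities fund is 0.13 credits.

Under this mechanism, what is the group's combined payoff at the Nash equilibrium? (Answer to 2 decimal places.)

The effective private return per unit is now (1.9/4) / 0.13 = 3.6538 > 1, so every player's dominant strategy flips to full contribution.
At the Nash equilibrium everyone contributes 24. Group total payoff = 4 × (24 × 0.87 + 1.9 × 24) = 265.92.

265.92 credits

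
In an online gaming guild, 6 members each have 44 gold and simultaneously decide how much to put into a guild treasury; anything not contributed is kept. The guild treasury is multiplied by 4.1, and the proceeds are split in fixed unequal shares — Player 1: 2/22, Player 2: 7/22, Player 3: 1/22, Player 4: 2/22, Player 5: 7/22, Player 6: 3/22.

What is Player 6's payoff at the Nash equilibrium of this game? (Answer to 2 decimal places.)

93.20 gold

Each unit j contributes comes back to j as 4.1 × (j's share), so j prefers to contribute only if that share exceeds 1/4.1 = 0.2439; otherwise keeping the unit dominates.
Player 2 and Player 5 clear that bar, contributing 44 each; the remaining 4 contribute 0. Total contributed: 88.
Player 6 keeps 44 and receives 4.1 × 88 × 3/22 = 49.20 from the guild treasury, for a payoff of 93.20.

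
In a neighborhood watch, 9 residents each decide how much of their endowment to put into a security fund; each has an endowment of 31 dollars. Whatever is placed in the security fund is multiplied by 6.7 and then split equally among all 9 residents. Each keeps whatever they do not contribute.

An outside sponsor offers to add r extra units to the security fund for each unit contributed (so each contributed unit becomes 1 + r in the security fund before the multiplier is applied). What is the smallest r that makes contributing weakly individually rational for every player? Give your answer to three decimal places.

With matching at rate r, one contributed unit becomes (1 + r) in the security fund and returns 6.7 × (1 + r) / 9 to the contributor.
Setting this equal to 1: 1 + r = 9/6.7 = 1.3433.
So the minimum matching rate is r = 1.3433 − 1 = 0.343.

0.343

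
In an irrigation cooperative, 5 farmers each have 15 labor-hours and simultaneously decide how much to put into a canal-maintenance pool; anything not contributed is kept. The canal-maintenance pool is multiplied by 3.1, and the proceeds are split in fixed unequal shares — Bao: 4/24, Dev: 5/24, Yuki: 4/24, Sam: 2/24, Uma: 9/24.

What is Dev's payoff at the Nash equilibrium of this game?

A player with share s gets back 3.1·s per unit contributed, so full contribution is dominant for anyone with s > 1/3.1 = 0.3226 and zero contribution is dominant for anyone below.
Uma alone (share 9/24) is above the threshold, contributing 15; the remaining 4 contribute 0. Total contributed: 15.
Dev keeps 15 and receives 3.1 × 15 × 5/24 = 9.69 from the canal-maintenance pool, for a payoff of 24.69.

24.69 labor-hours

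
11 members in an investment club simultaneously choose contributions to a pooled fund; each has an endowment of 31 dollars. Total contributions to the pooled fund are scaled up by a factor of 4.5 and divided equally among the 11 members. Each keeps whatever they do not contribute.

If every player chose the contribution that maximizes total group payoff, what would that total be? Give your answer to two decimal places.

1534.50 dollars

Each contributed unit returns 4.500 to the group as a whole (0.4091 to each of 11 players), which exceeds 1, so the social optimum is full contribution: group total = 4.500 × 341 = 1534.50.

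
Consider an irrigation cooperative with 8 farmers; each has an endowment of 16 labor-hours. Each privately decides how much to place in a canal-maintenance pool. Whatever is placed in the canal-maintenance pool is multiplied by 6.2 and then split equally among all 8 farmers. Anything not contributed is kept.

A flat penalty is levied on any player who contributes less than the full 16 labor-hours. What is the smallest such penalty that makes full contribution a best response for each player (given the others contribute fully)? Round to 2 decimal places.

Given the others contribute fully, the best deviation is to contribute 0 (any partial contribution still incurs the fine and gives up units whose private return 0.7750 is below 1).
Deviating from 16 to 0 saves 16 labor-hours but forfeits the deviator's share of the drop in the canal-maintenance pool: 6.2/8 × 16 = 12.40.
So the deviation gain is 16 − 12.40 = 3.60, and the fine must be at least 3.60 labor-hours to wipe it out.

3.60 labor-hours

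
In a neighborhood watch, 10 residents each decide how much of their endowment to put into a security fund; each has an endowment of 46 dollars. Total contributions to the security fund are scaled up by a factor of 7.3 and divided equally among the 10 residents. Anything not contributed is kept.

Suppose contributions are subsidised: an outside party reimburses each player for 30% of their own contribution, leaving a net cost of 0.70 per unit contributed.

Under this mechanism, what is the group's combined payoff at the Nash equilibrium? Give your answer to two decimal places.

3496.00 dollars

The effective private return per unit is now (7.3/10) / 0.70 = 1.0429 > 1, so every player's dominant strategy flips to full contribution.
So the Nash equilibrium is full contribution by all 10; the group earns 10 × (46 × 0.30 + 7.3 × 46) = 3496.00.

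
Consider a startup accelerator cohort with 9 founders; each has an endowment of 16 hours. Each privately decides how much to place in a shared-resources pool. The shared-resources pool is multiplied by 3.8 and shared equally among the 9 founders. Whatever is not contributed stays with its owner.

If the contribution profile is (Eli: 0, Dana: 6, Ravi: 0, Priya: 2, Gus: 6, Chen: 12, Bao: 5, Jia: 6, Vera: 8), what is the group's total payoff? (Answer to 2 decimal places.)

270.00 hours

Total contributed: 0 + 6 + 0 + 2 + 6 + 12 + 5 + 6 + 8 = 45; total kept: 9 × 16 − 45 = 99.
The shared-resources pool pays out 3.8 × 45 = 171.00 in aggregate.
Group total = 99 + 171.00 = 270.00.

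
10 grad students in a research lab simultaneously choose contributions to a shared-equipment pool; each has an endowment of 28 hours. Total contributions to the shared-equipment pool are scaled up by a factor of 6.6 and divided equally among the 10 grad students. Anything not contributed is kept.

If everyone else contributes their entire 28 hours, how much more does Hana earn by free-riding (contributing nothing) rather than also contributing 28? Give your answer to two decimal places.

Switching from a contribution of 28 to 0 lets Hana keep an extra 28 hours, but lowers the shared-equipment pool by 28, which costs Hana their own share of that drop: 6.6/10 × 28 = 18.48.
Net gain = 28 − 18.48 = 9.52. The private return per contributed unit (0.6600) is below 1, so free-riding is indeed the best response regardless of what the others do.

9.52 hours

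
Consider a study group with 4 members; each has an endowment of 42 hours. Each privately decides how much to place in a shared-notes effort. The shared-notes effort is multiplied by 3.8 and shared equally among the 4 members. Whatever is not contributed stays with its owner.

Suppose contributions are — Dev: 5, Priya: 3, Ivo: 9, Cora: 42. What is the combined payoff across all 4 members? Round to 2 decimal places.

333.20 hours

Total contributed: 5 + 3 + 9 + 42 = 59; total kept: 4 × 42 − 59 = 109.
The shared-notes effort pays out 3.8 × 59 = 224.20 in aggregate.
Group total = 109 + 224.20 = 333.20.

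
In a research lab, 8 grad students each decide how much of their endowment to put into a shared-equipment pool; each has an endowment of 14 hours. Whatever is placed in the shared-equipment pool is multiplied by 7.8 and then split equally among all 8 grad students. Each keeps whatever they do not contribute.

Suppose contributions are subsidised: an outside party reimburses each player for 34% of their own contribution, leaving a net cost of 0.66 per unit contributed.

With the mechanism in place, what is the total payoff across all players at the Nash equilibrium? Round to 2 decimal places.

The effective private return per unit is now (7.8/8) / 0.66 = 1.4773 > 1, so every player's dominant strategy flips to full contribution.
At the Nash equilibrium everyone contributes 14. Group total payoff = 8 × (14 × 0.34 + 7.8 × 14) = 911.68.

911.68 hours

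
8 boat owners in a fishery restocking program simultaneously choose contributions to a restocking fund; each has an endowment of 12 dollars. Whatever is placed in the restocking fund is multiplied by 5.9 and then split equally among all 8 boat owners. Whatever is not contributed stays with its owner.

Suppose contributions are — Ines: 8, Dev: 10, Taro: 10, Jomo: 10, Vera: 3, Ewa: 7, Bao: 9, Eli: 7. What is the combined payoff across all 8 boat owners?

409.60 dollars

Total contributed: 8 + 10 + 10 + 10 + 3 + 7 + 9 + 7 = 64; total kept: 8 × 12 − 64 = 32.
The restocking fund pays out 5.9 × 64 = 377.60 in aggregate.
Group total = 32 + 377.60 = 409.60.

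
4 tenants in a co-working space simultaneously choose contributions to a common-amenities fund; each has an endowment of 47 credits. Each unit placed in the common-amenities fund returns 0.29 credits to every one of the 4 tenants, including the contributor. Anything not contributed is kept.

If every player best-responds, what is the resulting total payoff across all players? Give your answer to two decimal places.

188.00 credits

The private return per contributed unit is 0.29 < 1, so contributing 0 is dominant for every player. At the Nash equilibrium everyone keeps their 47, and the group total is 4 × 47 = 188.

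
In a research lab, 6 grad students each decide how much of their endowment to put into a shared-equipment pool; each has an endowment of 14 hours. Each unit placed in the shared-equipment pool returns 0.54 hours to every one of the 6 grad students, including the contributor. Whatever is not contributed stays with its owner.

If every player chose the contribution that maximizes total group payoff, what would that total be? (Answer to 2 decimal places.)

Each contributed unit returns 3.240 to the group as a whole (0.54 to each of 6 players), which exceeds 1, so the social optimum is full contribution: group total = 3.240 × 84 = 272.16.

272.16 hours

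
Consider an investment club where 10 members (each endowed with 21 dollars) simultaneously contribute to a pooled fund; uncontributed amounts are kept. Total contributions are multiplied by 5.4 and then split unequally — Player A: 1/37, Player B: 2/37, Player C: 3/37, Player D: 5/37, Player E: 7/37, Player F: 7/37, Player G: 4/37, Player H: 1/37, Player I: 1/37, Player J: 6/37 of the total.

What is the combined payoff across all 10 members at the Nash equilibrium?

394.80 dollars

Each unit j contributes comes back to j as 5.4 × (j's share), so j prefers to contribute only if that share exceeds 1/5.4 = 0.1852; otherwise keeping the unit dominates.
Player E and Player F clear that bar, contributing 21 each; the remaining 8 contribute 0. Total contributed: 42.
The pooled fund pays out 5.4 × 42 = 226.80 in total (split across the unequal shares, but the aggregate is all that matters for the group sum).
The 8 free-riders keep 21 each, adding 168. Group total = 168 + 226.80 = 394.80.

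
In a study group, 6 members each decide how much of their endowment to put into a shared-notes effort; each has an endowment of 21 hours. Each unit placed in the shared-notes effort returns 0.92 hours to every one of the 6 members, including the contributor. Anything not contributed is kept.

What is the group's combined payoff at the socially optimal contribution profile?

Each contributed unit returns 5.520 to the group as a whole (0.92 to each of 6 players), which exceeds 1, so the social optimum is full contribution: group total = 5.520 × 126 = 695.52.

695.52 hours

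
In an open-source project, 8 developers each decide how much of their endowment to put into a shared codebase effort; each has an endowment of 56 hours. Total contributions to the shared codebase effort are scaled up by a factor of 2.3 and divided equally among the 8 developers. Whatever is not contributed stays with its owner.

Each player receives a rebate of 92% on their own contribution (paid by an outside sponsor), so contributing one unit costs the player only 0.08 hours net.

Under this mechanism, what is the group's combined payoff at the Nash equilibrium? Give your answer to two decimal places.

With the mechanism, a contributed unit returns (2.3/8) / 0.08 = 3.5938 per unit of net cost to the contributor — now above 1 — so contributing fully is weakly dominant for every player.
At the Nash equilibrium everyone contributes 56. Group total payoff = 8 × (56 × 0.92 + 2.3 × 56) = 1442.56.

1442.56 hours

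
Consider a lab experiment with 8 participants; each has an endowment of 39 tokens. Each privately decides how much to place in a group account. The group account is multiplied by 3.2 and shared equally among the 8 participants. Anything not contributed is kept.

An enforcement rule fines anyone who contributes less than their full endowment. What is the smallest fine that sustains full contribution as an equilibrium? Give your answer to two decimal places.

Given the others contribute fully, the best deviation is to contribute 0 (any partial contribution still incurs the fine and gives up units whose private return 0.4000 is below 1).
Deviating from 39 to 0 saves 39 tokens but forfeits the deviator's share of the drop in the group account: 3.2/8 × 39 = 15.60.
So the deviation gain is 39 − 15.60 = 23.40, and the fine must be at least 23.40 tokens to wipe it out.

23.40 tokens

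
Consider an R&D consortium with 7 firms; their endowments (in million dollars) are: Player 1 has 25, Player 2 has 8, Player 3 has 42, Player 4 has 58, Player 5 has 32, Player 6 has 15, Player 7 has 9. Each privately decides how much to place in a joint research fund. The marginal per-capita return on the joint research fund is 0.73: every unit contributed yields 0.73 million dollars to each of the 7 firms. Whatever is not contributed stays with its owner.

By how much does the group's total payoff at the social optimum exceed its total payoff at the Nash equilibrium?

776.79 million dollars

The private return per contributed unit is 0.73 < 1 for everyone, so the Nash equilibrium is zero contribution and the group total is Σ E_j = 25 + 8 + 42 + 58 + 32 + 15 + 9 = 189.
Each contributed unit returns 5.110 to the group, so the social optimum is full contribution by everyone: group total = 5.110 × 189 = 965.79.
Efficiency loss = (5.110 − 1) × 189 = 776.79.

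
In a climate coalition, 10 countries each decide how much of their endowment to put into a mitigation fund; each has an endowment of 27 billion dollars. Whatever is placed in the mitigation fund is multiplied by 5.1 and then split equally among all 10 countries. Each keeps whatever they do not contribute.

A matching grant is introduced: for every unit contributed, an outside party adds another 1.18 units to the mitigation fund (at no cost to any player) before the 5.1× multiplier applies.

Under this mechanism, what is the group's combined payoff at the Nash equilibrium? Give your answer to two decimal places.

3001.86 billion dollars

Under the mechanism each unit contributed yields 5.1 × 2.18 / 10 = 1.1118 back to its contributor per unit of net cost, which exceeds 1, making full contribution the dominant choice for everyone.
So the Nash equilibrium is full contribution by all 10; the group earns 5.1 × 2.18 × 270 = 3001.86.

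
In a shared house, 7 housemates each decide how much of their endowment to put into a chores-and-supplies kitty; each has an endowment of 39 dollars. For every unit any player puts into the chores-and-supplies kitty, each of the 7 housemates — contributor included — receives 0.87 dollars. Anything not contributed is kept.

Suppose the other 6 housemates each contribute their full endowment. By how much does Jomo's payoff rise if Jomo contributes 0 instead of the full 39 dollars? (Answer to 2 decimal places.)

Switching from a contribution of 39 to 0 lets Jomo keep an extra 39 dollars, but lowers the chores-and-supplies kitty by 39, which costs Jomo their own share of that drop: 0.87 × 39 = 33.93.
Net gain = 39 − 33.93 = 5.07. The private return per contributed unit (0.87) is below 1, so free-riding is indeed the best response regardless of what the others do.

5.07 dollars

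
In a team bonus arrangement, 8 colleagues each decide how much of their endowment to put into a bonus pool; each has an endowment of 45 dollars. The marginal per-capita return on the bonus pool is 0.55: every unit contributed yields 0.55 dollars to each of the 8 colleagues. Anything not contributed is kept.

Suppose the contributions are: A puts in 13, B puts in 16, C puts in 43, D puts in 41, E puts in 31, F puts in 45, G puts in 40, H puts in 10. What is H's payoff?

Total contributed: 13 + 16 + 43 + 41 + 31 + 45 + 40 + 10 = 239.
Each receives 0.55 × 239 = 131.45 from the bonus pool.
H keeps 45 − 10 = 35, so H's payoff is 35 + 131.45 = 166.45.

166.45 dollars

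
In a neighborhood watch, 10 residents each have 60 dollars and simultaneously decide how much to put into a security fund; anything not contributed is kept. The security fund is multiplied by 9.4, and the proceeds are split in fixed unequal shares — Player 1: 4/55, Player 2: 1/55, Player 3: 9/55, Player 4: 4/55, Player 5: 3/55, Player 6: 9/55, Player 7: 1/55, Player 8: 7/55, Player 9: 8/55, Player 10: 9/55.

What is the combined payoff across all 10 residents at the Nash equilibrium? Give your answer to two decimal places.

3120.00 dollars

Each unit j contributes comes back to j as 9.4 × (j's share), so j prefers to contribute only if that share exceeds 1/9.4 = 0.1064; otherwise keeping the unit dominates.
Player 3, Player 6, Player 8, Player 9 and Player 10 clear that bar, contributing 60 each; the remaining 5 contribute 0. Total contributed: 300.
The security fund pays out 9.4 × 300 = 2820.00 in total (split across the unequal shares, but the aggregate is all that matters for the group sum).
The 5 free-riders keep 60 each, adding 300. Group total = 300 + 2820.00 = 3120.00.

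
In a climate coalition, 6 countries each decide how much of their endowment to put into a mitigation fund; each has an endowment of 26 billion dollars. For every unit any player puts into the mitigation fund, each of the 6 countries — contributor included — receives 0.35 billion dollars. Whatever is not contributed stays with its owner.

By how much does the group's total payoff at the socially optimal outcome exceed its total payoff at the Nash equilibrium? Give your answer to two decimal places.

The private return per contributed unit is 0.35 < 1, so contributing 0 is dominant for every player. At the Nash equilibrium everyone keeps their 26, and the group total is 6 × 26 = 156.
Each contributed unit returns 2.100 to the group as a whole (0.35 to each of 6 players), which exceeds 1, so the social optimum is full contribution: group total = 2.100 × 156 = 327.60.
Efficiency loss = 327.60 − 156 = 171.60.

171.60 billion dollars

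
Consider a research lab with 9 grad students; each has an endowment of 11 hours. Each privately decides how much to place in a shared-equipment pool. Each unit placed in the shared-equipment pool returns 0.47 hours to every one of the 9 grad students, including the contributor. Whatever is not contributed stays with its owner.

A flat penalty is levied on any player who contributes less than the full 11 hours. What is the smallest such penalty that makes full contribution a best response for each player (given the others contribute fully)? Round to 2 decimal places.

5.83 hours

Given the others contribute fully, the best deviation is to contribute 0 (any partial contribution still incurs the fine and gives up units whose private return 0.47 is below 1).
Deviating from 11 to 0 saves 11 hours but forfeits the deviator's share of the drop in the shared-equipment pool: 0.47 × 11 = 5.17.
So the deviation gain is 11 − 5.17 = 5.83, and the fine must be at least 5.83 hours to wipe it out.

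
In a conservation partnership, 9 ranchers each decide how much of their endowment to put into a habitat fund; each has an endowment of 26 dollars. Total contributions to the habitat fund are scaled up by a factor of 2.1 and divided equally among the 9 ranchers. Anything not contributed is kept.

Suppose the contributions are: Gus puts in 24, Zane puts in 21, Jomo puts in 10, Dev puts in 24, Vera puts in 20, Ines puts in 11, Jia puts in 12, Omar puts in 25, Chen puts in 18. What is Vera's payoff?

44.50 dollars

Total contributed: 24 + 21 + 10 + 24 + 20 + 11 + 12 + 25 + 18 = 165.
Each receives 2.1 × 165 / 9 = 38.50 from the habitat fund.
Vera keeps 26 − 20 = 6, so Vera's payoff is 6 + 38.50 = 44.50.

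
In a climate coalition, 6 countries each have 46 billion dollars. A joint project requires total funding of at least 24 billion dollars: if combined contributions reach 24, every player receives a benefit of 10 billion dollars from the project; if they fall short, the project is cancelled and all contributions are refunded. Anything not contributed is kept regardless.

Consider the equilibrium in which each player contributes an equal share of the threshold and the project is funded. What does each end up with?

Equal share of the threshold: 24/6 = 4.
At this profile no one gains by cutting their contribution: any cut drops the total below 24, the project is cancelled, contributions are refunded, and the deviator ends with 46, which is less than 46 − 4 + 10 = 52. Contributing more than 4 just wastes the excess. So contributing exactly 4 is a best response.
Each player's payoff: 46 − 4 + 10 = 52.

52 billion dollars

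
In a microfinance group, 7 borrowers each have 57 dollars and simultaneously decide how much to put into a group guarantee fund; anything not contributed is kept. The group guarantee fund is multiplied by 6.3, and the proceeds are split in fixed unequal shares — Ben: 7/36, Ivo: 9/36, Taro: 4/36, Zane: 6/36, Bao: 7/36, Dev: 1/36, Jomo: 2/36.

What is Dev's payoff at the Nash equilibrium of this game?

96.90 dollars

Each unit j contributes comes back to j as 6.3 × (j's share), so j prefers to contribute only if that share exceeds 1/6.3 = 0.1587; otherwise keeping the unit dominates.
Ben, Ivo, Zane and Bao clear that bar, contributing 57 each; the remaining 3 contribute 0. Total contributed: 228.
Dev keeps 57 and receives 6.3 × 228 × 1/36 = 39.90 from the group guarantee fund, for a payoff of 96.90.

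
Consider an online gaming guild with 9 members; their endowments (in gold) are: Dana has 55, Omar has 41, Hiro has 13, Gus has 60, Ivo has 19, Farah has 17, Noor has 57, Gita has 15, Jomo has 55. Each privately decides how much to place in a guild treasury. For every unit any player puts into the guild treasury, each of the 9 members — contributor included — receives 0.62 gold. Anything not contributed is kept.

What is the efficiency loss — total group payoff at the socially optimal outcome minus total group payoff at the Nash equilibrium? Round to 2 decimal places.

1520.56 gold

The private return per contributed unit is 0.62 < 1 for everyone, so the Nash equilibrium is zero contribution and the group total is Σ E_j = 55 + 41 + 13 + 60 + 19 + 17 + 57 + 15 + 55 = 332.
Each contributed unit returns 5.580 to the group, so the social optimum is full contribution by everyone: group total = 5.580 × 332 = 1852.56.
Efficiency loss = (5.580 − 1) × 332 = 1520.56.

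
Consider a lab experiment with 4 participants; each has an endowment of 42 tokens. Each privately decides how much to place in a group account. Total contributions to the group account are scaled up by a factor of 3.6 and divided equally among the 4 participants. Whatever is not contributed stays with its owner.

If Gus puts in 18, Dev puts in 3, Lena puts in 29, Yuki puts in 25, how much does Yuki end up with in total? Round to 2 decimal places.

84.50 tokens

Total contributed: 18 + 3 + 29 + 25 = 75.
Each receives 3.6 × 75 / 4 = 67.50 from the group account.
Yuki keeps 42 − 25 = 17, so Yuki's payoff is 17 + 67.50 = 84.50.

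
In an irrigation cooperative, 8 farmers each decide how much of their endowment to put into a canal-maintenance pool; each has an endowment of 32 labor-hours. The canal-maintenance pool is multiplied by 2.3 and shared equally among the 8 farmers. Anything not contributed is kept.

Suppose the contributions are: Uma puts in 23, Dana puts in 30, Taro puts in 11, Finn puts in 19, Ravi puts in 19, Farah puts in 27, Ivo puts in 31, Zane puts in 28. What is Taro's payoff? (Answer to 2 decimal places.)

Total contributed: 23 + 30 + 11 + 19 + 19 + 27 + 31 + 28 = 188.
Each receives 2.3 × 188 / 8 = 54.05 from the canal-maintenance pool.
Taro keeps 32 − 11 = 21, so Taro's payoff is 21 + 54.05 = 75.05.

75.05 labor-hours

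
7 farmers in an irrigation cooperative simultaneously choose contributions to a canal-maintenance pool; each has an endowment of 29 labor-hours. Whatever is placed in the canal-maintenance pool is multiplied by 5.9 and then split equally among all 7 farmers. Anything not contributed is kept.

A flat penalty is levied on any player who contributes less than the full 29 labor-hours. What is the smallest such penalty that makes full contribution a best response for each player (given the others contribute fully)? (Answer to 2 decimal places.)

Given the others contribute fully, the best deviation is to contribute 0 (any partial contribution still incurs the fine and gives up units whose private return 0.8429 is below 1).
Deviating from 29 to 0 saves 29 labor-hours but forfeits the deviator's share of the drop in the canal-maintenance pool: 5.9/7 × 29 = 24.44.
So the deviation gain is 29 − 24.44 = 4.56, and the fine must be at least 4.56 labor-hours to wipe it out.

4.56 labor-hours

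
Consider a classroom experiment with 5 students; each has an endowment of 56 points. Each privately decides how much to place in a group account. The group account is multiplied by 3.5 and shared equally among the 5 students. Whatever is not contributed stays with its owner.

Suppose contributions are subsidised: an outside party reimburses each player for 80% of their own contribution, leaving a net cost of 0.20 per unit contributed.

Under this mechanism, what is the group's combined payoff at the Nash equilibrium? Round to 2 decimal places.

The effective private return per unit is now (3.5/5) / 0.20 = 3.5000 > 1, so every player's dominant strategy flips to full contribution.
So the Nash equilibrium is full contribution by all 5; the group earns 5 × (56 × 0.80 + 3.5 × 56) = 1204.00.

1204.00 points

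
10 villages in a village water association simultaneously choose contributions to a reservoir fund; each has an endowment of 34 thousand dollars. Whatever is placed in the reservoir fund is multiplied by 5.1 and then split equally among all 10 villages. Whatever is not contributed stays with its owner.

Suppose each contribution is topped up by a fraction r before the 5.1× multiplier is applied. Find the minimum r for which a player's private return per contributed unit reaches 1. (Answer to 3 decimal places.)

With matching at rate r, one contributed unit becomes (1 + r) in the reservoir fund and returns 5.1 × (1 + r) / 10 to the contributor.
Setting this equal to 1: 1 + r = 10/5.1 = 1.9608.
So the minimum matching rate is r = 1.9608 − 1 = 0.961.

0.961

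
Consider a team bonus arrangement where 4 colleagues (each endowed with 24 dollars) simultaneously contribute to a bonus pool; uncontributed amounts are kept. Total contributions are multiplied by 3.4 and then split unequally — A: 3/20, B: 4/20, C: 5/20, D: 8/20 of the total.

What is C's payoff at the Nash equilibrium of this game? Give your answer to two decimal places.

44.40 dollars

For player j, contributing a unit is worthwhile iff 3.4 × (j's share) ≥ 1, i.e. iff j's share is at least 0.2941.
The only share above 0.2941 is D's 8/20, contributing 24; the remaining 3 contribute 0. Total contributed: 24.
C keeps 24 and receives 3.4 × 24 × 5/20 = 20.40 from the bonus pool, for a payoff of 44.40.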